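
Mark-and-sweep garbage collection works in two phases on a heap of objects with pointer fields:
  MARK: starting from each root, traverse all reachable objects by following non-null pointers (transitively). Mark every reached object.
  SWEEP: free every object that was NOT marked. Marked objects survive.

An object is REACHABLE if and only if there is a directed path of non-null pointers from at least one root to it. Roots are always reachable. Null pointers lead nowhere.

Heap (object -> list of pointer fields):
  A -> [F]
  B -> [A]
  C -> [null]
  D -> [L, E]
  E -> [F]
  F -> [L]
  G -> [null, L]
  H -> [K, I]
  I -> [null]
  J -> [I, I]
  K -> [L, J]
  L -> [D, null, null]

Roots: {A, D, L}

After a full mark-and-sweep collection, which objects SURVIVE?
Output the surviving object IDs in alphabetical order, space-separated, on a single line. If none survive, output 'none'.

Answer: A D E F L

Derivation:
Roots: A D L
Mark A: refs=F, marked=A
Mark D: refs=L E, marked=A D
Mark L: refs=D null null, marked=A D L
Mark F: refs=L, marked=A D F L
Mark E: refs=F, marked=A D E F L
Unmarked (collected): B C G H I J K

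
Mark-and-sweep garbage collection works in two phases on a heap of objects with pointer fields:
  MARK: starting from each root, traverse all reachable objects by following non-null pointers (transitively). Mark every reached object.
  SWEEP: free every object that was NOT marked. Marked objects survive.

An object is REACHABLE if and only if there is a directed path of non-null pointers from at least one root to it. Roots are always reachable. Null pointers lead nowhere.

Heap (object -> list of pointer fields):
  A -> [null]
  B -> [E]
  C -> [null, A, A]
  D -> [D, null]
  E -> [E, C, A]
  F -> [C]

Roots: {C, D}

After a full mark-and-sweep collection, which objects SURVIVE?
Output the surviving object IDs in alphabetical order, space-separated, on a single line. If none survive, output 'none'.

Answer: A C D

Derivation:
Roots: C D
Mark C: refs=null A A, marked=C
Mark D: refs=D null, marked=C D
Mark A: refs=null, marked=A C D
Unmarked (collected): B E F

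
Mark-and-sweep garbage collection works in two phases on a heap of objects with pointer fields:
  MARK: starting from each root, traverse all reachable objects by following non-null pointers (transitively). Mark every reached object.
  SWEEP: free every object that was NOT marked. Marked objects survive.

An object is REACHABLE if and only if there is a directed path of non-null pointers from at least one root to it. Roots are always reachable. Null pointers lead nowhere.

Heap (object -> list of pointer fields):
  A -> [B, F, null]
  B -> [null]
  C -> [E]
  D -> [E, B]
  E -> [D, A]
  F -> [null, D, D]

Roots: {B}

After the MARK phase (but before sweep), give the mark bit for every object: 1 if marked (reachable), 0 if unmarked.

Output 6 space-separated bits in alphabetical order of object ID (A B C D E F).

Answer: 0 1 0 0 0 0

Derivation:
Roots: B
Mark B: refs=null, marked=B
Unmarked (collected): A C D E F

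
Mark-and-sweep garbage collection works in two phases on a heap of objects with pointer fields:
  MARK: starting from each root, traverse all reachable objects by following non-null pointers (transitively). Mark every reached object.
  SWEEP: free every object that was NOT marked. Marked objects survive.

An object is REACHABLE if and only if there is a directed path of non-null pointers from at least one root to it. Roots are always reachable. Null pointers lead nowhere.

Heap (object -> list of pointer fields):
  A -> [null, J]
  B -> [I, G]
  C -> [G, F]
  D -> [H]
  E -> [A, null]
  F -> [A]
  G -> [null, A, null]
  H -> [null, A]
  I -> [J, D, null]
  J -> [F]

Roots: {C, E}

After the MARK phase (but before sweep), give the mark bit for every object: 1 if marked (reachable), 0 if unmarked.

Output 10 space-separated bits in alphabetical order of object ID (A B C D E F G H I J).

Roots: C E
Mark C: refs=G F, marked=C
Mark E: refs=A null, marked=C E
Mark G: refs=null A null, marked=C E G
Mark F: refs=A, marked=C E F G
Mark A: refs=null J, marked=A C E F G
Mark J: refs=F, marked=A C E F G J
Unmarked (collected): B D H I

Answer: 1 0 1 0 1 1 1 0 0 1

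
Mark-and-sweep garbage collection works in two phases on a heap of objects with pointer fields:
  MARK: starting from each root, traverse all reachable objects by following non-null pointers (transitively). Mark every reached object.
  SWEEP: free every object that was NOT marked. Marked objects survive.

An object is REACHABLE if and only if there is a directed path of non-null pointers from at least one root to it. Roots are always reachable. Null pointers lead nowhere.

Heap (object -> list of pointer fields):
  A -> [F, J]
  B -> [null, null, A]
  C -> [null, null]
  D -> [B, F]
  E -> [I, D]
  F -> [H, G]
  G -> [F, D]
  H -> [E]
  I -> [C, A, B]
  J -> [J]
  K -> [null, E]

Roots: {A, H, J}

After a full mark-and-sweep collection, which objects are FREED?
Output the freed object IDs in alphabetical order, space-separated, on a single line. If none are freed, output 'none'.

Answer: K

Derivation:
Roots: A H J
Mark A: refs=F J, marked=A
Mark H: refs=E, marked=A H
Mark J: refs=J, marked=A H J
Mark F: refs=H G, marked=A F H J
Mark E: refs=I D, marked=A E F H J
Mark G: refs=F D, marked=A E F G H J
Mark I: refs=C A B, marked=A E F G H I J
Mark D: refs=B F, marked=A D E F G H I J
Mark C: refs=null null, marked=A C D E F G H I J
Mark B: refs=null null A, marked=A B C D E F G H I J
Unmarked (collected): K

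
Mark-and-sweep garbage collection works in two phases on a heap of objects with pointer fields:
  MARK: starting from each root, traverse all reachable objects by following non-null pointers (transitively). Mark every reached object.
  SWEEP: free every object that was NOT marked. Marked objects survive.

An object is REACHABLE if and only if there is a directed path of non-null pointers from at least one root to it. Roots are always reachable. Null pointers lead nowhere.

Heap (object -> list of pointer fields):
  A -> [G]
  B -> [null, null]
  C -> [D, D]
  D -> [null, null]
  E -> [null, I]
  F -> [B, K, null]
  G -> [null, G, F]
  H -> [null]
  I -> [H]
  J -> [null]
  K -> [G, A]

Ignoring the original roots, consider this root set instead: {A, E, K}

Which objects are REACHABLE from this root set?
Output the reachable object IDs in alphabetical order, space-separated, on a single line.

Answer: A B E F G H I K

Derivation:
Roots: A E K
Mark A: refs=G, marked=A
Mark E: refs=null I, marked=A E
Mark K: refs=G A, marked=A E K
Mark G: refs=null G F, marked=A E G K
Mark I: refs=H, marked=A E G I K
Mark F: refs=B K null, marked=A E F G I K
Mark H: refs=null, marked=A E F G H I K
Mark B: refs=null null, marked=A B E F G H I K
Unmarked (collected): C D J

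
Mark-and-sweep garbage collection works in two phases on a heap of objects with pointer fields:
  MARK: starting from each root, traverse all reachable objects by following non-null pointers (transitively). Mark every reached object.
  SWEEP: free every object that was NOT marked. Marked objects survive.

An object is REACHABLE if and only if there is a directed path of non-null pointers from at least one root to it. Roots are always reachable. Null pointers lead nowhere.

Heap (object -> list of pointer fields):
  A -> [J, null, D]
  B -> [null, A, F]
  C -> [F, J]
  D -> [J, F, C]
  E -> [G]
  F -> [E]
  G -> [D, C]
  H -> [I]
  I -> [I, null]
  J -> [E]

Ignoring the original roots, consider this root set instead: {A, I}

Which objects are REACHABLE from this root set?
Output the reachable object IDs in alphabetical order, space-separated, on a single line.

Roots: A I
Mark A: refs=J null D, marked=A
Mark I: refs=I null, marked=A I
Mark J: refs=E, marked=A I J
Mark D: refs=J F C, marked=A D I J
Mark E: refs=G, marked=A D E I J
Mark F: refs=E, marked=A D E F I J
Mark C: refs=F J, marked=A C D E F I J
Mark G: refs=D C, marked=A C D E F G I J
Unmarked (collected): B H

Answer: A C D E F G I J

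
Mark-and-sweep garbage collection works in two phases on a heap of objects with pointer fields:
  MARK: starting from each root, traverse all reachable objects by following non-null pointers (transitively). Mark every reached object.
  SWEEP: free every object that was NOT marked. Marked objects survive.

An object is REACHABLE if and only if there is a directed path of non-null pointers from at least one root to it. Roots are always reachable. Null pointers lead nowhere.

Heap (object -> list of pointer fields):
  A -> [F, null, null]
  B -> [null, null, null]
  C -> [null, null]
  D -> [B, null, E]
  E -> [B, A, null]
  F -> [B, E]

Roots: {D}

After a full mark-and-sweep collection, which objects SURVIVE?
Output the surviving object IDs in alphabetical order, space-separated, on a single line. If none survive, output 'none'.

Roots: D
Mark D: refs=B null E, marked=D
Mark B: refs=null null null, marked=B D
Mark E: refs=B A null, marked=B D E
Mark A: refs=F null null, marked=A B D E
Mark F: refs=B E, marked=A B D E F
Unmarked (collected): C

Answer: A B D E F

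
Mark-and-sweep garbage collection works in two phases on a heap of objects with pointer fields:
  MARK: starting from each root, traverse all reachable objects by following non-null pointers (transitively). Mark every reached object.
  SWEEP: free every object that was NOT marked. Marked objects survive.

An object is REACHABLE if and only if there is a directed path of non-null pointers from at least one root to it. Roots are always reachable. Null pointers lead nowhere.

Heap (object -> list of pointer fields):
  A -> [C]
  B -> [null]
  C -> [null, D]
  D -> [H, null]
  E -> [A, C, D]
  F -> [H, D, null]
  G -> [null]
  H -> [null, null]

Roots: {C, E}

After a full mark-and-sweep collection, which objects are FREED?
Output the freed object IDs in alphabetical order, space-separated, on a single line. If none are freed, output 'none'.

Roots: C E
Mark C: refs=null D, marked=C
Mark E: refs=A C D, marked=C E
Mark D: refs=H null, marked=C D E
Mark A: refs=C, marked=A C D E
Mark H: refs=null null, marked=A C D E H
Unmarked (collected): B F G

Answer: B F G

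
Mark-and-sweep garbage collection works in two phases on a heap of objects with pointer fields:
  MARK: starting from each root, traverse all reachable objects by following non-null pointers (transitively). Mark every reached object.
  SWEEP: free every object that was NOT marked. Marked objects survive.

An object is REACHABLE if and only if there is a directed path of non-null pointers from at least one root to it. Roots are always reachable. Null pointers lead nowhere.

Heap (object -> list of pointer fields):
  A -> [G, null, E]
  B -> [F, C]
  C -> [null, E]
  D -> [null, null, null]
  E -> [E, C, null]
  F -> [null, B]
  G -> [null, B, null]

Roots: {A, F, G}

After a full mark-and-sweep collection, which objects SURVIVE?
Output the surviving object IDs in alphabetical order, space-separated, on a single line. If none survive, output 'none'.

Answer: A B C E F G

Derivation:
Roots: A F G
Mark A: refs=G null E, marked=A
Mark F: refs=null B, marked=A F
Mark G: refs=null B null, marked=A F G
Mark E: refs=E C null, marked=A E F G
Mark B: refs=F C, marked=A B E F G
Mark C: refs=null E, marked=A B C E F G
Unmarked (collected): D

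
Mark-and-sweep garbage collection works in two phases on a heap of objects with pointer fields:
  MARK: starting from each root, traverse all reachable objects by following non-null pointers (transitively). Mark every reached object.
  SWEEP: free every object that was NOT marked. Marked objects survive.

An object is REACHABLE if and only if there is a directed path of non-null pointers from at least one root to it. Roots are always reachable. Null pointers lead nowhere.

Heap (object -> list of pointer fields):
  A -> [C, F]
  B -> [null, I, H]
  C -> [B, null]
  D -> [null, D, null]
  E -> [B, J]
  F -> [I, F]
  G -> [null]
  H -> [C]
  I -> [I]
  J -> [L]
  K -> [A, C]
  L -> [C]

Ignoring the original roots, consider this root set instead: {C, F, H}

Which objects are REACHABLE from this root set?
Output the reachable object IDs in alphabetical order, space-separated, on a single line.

Answer: B C F H I

Derivation:
Roots: C F H
Mark C: refs=B null, marked=C
Mark F: refs=I F, marked=C F
Mark H: refs=C, marked=C F H
Mark B: refs=null I H, marked=B C F H
Mark I: refs=I, marked=B C F H I
Unmarked (collected): A D E G J K L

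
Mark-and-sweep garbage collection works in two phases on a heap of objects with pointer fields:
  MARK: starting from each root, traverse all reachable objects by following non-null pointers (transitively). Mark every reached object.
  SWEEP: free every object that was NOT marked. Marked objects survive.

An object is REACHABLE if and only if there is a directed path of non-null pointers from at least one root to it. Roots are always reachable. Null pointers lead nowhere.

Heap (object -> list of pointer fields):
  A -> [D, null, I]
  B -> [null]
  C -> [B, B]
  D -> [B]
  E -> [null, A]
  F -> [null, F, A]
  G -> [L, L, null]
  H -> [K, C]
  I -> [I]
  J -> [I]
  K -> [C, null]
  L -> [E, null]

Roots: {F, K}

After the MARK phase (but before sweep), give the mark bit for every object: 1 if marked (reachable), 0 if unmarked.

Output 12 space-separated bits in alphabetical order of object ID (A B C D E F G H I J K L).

Answer: 1 1 1 1 0 1 0 0 1 0 1 0

Derivation:
Roots: F K
Mark F: refs=null F A, marked=F
Mark K: refs=C null, marked=F K
Mark A: refs=D null I, marked=A F K
Mark C: refs=B B, marked=A C F K
Mark D: refs=B, marked=A C D F K
Mark I: refs=I, marked=A C D F I K
Mark B: refs=null, marked=A B C D F I K
Unmarked (collected): E G H J L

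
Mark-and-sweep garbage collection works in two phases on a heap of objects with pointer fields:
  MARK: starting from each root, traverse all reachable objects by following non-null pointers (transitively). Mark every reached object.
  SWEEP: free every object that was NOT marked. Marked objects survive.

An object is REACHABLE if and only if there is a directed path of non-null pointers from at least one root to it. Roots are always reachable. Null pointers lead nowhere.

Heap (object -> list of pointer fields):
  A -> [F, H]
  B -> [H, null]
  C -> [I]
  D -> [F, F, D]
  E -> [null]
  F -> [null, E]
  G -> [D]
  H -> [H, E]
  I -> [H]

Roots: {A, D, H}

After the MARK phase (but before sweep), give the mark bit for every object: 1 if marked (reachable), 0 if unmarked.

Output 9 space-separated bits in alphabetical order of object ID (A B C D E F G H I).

Answer: 1 0 0 1 1 1 0 1 0

Derivation:
Roots: A D H
Mark A: refs=F H, marked=A
Mark D: refs=F F D, marked=A D
Mark H: refs=H E, marked=A D H
Mark F: refs=null E, marked=A D F H
Mark E: refs=null, marked=A D E F H
Unmarked (collected): B C G I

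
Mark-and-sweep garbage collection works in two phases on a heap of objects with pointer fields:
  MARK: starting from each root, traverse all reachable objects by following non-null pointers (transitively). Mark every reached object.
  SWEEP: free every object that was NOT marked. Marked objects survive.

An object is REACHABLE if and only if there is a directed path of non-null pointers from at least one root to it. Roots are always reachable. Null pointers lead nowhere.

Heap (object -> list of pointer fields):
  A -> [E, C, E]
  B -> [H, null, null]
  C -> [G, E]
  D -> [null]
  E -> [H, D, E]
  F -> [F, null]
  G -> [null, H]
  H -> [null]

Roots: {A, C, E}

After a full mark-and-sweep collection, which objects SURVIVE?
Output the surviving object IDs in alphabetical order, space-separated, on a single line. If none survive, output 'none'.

Roots: A C E
Mark A: refs=E C E, marked=A
Mark C: refs=G E, marked=A C
Mark E: refs=H D E, marked=A C E
Mark G: refs=null H, marked=A C E G
Mark H: refs=null, marked=A C E G H
Mark D: refs=null, marked=A C D E G H
Unmarked (collected): B F

Answer: A C D E G H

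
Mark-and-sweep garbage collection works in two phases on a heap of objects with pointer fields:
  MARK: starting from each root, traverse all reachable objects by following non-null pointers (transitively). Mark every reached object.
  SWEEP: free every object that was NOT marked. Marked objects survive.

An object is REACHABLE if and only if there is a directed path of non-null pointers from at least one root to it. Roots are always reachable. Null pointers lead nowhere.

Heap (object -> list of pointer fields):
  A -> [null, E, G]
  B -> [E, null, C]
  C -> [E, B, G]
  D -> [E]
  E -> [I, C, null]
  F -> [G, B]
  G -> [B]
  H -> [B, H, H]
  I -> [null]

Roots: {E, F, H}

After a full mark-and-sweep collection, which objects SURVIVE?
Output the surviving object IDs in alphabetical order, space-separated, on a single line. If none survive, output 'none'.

Roots: E F H
Mark E: refs=I C null, marked=E
Mark F: refs=G B, marked=E F
Mark H: refs=B H H, marked=E F H
Mark I: refs=null, marked=E F H I
Mark C: refs=E B G, marked=C E F H I
Mark G: refs=B, marked=C E F G H I
Mark B: refs=E null C, marked=B C E F G H I
Unmarked (collected): A D

Answer: B C E F G H I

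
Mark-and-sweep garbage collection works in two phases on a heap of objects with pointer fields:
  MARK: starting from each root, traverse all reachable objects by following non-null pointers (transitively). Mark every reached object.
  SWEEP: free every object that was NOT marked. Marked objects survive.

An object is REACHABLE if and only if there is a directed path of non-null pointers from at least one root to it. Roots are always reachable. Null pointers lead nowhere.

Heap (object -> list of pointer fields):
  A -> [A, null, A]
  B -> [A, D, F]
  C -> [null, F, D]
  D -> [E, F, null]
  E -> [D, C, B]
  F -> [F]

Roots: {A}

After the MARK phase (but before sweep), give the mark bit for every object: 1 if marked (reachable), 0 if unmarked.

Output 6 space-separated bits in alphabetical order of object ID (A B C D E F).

Roots: A
Mark A: refs=A null A, marked=A
Unmarked (collected): B C D E F

Answer: 1 0 0 0 0 0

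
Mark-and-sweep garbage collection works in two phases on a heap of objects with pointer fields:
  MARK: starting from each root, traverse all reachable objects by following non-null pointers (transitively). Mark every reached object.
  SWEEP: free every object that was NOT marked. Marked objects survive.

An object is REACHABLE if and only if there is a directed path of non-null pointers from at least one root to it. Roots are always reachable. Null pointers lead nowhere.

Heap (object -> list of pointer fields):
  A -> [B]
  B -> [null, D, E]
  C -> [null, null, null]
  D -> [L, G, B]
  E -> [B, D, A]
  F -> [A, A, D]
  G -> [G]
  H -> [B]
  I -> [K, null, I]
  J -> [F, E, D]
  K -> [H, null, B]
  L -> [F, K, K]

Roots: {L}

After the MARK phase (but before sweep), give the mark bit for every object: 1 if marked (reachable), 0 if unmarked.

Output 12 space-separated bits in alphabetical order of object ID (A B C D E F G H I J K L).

Roots: L
Mark L: refs=F K K, marked=L
Mark F: refs=A A D, marked=F L
Mark K: refs=H null B, marked=F K L
Mark A: refs=B, marked=A F K L
Mark D: refs=L G B, marked=A D F K L
Mark H: refs=B, marked=A D F H K L
Mark B: refs=null D E, marked=A B D F H K L
Mark G: refs=G, marked=A B D F G H K L
Mark E: refs=B D A, marked=A B D E F G H K L
Unmarked (collected): C I J

Answer: 1 1 0 1 1 1 1 1 0 0 1 1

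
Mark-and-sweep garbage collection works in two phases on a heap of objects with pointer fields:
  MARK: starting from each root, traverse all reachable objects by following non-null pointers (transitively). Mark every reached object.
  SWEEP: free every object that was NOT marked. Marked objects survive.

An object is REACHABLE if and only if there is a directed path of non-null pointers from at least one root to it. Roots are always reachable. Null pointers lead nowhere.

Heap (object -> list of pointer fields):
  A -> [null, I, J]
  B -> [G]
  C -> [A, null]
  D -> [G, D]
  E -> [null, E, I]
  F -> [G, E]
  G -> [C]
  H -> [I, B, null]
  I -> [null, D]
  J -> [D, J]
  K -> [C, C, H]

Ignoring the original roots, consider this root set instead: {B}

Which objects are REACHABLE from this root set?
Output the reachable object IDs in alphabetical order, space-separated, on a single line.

Roots: B
Mark B: refs=G, marked=B
Mark G: refs=C, marked=B G
Mark C: refs=A null, marked=B C G
Mark A: refs=null I J, marked=A B C G
Mark I: refs=null D, marked=A B C G I
Mark J: refs=D J, marked=A B C G I J
Mark D: refs=G D, marked=A B C D G I J
Unmarked (collected): E F H K

Answer: A B C D G I J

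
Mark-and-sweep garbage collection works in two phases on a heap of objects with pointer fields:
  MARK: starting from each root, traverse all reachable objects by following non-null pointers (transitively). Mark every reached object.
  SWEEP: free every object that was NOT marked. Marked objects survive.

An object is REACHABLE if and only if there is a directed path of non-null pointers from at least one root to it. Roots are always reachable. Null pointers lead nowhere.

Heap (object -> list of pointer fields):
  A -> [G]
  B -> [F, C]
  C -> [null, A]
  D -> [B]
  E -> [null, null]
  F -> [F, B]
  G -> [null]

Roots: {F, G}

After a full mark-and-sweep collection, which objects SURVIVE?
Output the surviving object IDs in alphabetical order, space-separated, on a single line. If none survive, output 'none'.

Roots: F G
Mark F: refs=F B, marked=F
Mark G: refs=null, marked=F G
Mark B: refs=F C, marked=B F G
Mark C: refs=null A, marked=B C F G
Mark A: refs=G, marked=A B C F G
Unmarked (collected): D E

Answer: A B C F G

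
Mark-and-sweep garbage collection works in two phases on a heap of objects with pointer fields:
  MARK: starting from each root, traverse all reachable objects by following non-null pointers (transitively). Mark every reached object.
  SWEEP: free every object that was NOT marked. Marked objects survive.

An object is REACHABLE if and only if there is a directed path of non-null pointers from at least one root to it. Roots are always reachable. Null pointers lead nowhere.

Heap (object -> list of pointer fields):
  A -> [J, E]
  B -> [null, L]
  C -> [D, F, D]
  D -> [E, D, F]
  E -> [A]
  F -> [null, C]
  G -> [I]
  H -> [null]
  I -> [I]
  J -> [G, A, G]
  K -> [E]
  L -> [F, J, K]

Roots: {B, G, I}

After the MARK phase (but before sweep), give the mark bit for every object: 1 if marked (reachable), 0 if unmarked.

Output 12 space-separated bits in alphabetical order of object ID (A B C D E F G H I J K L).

Roots: B G I
Mark B: refs=null L, marked=B
Mark G: refs=I, marked=B G
Mark I: refs=I, marked=B G I
Mark L: refs=F J K, marked=B G I L
Mark F: refs=null C, marked=B F G I L
Mark J: refs=G A G, marked=B F G I J L
Mark K: refs=E, marked=B F G I J K L
Mark C: refs=D F D, marked=B C F G I J K L
Mark A: refs=J E, marked=A B C F G I J K L
Mark E: refs=A, marked=A B C E F G I J K L
Mark D: refs=E D F, marked=A B C D E F G I J K L
Unmarked (collected): H

Answer: 1 1 1 1 1 1 1 0 1 1 1 1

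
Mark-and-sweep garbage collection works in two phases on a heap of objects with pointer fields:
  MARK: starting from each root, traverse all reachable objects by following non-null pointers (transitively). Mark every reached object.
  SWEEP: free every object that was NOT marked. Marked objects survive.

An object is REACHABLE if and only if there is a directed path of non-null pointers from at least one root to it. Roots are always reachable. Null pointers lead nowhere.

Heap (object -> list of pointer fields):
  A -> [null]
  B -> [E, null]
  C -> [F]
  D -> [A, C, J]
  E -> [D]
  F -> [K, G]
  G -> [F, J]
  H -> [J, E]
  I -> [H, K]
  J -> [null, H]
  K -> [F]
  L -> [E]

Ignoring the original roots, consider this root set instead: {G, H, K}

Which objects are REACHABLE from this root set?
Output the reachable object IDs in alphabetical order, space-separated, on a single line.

Roots: G H K
Mark G: refs=F J, marked=G
Mark H: refs=J E, marked=G H
Mark K: refs=F, marked=G H K
Mark F: refs=K G, marked=F G H K
Mark J: refs=null H, marked=F G H J K
Mark E: refs=D, marked=E F G H J K
Mark D: refs=A C J, marked=D E F G H J K
Mark A: refs=null, marked=A D E F G H J K
Mark C: refs=F, marked=A C D E F G H J K
Unmarked (collected): B I L

Answer: A C D E F G H J K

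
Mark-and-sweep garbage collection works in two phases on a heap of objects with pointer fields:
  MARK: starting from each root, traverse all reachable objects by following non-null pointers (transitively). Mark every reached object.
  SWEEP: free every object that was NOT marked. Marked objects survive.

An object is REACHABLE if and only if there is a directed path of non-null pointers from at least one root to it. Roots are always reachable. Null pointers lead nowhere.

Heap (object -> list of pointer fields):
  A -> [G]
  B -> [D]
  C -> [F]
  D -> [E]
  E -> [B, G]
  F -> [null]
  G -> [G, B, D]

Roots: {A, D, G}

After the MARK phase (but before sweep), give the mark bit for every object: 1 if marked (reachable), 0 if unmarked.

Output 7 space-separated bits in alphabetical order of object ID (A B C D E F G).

Roots: A D G
Mark A: refs=G, marked=A
Mark D: refs=E, marked=A D
Mark G: refs=G B D, marked=A D G
Mark E: refs=B G, marked=A D E G
Mark B: refs=D, marked=A B D E G
Unmarked (collected): C F

Answer: 1 1 0 1 1 0 1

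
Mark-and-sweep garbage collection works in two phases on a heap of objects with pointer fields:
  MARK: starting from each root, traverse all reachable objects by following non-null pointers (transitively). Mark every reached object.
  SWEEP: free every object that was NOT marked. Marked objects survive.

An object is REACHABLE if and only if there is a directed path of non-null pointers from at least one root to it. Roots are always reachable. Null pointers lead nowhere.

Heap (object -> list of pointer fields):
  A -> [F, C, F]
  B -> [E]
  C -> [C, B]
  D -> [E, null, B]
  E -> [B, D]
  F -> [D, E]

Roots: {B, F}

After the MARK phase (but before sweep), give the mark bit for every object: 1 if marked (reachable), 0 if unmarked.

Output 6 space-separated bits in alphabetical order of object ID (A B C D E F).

Roots: B F
Mark B: refs=E, marked=B
Mark F: refs=D E, marked=B F
Mark E: refs=B D, marked=B E F
Mark D: refs=E null B, marked=B D E F
Unmarked (collected): A C

Answer: 0 1 0 1 1 1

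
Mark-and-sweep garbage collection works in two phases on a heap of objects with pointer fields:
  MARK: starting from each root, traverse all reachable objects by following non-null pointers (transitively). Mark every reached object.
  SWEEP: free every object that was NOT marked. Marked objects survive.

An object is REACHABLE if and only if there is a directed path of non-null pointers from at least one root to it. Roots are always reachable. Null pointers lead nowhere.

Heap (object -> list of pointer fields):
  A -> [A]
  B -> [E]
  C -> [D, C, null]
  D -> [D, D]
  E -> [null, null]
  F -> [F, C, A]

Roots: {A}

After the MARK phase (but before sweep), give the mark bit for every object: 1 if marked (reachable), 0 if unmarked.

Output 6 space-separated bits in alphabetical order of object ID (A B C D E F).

Answer: 1 0 0 0 0 0

Derivation:
Roots: A
Mark A: refs=A, marked=A
Unmarked (collected): B C D E F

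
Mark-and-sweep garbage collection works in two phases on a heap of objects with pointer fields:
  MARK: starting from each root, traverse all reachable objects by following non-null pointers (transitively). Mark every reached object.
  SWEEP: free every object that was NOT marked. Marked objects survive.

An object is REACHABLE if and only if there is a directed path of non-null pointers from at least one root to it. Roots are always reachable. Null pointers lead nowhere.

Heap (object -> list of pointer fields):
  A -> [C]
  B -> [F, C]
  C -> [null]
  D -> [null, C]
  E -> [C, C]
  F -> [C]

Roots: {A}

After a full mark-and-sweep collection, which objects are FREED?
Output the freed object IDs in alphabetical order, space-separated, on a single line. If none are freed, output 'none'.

Answer: B D E F

Derivation:
Roots: A
Mark A: refs=C, marked=A
Mark C: refs=null, marked=A C
Unmarked (collected): B D E F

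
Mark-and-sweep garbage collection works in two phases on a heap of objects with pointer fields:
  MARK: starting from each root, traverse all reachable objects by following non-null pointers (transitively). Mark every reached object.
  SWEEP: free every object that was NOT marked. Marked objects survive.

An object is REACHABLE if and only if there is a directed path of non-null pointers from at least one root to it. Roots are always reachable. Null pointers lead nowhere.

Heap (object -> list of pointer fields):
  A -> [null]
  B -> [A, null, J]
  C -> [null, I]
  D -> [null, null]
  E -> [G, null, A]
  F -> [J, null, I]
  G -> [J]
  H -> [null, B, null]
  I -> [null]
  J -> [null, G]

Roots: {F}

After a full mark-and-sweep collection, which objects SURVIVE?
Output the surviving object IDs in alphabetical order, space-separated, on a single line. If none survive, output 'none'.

Roots: F
Mark F: refs=J null I, marked=F
Mark J: refs=null G, marked=F J
Mark I: refs=null, marked=F I J
Mark G: refs=J, marked=F G I J
Unmarked (collected): A B C D E H

Answer: F G I J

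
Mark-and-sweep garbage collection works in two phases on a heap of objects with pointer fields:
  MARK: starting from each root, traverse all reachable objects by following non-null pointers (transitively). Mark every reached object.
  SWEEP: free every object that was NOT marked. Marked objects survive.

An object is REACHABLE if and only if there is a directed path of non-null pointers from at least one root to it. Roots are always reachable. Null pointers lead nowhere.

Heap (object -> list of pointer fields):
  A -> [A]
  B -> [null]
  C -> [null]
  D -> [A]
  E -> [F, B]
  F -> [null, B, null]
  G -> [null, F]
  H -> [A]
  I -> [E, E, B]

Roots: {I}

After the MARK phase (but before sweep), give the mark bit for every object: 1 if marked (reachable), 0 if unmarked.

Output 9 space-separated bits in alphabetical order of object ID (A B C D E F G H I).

Answer: 0 1 0 0 1 1 0 0 1

Derivation:
Roots: I
Mark I: refs=E E B, marked=I
Mark E: refs=F B, marked=E I
Mark B: refs=null, marked=B E I
Mark F: refs=null B null, marked=B E F I
Unmarked (collected): A C D G H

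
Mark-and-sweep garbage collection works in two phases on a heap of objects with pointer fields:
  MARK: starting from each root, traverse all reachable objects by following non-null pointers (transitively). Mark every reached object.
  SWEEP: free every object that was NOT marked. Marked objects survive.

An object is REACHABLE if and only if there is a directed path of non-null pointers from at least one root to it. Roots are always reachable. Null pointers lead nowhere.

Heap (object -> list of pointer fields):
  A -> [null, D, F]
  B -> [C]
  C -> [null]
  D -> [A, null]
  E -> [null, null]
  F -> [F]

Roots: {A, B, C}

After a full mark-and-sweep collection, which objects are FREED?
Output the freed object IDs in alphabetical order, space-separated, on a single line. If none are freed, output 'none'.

Roots: A B C
Mark A: refs=null D F, marked=A
Mark B: refs=C, marked=A B
Mark C: refs=null, marked=A B C
Mark D: refs=A null, marked=A B C D
Mark F: refs=F, marked=A B C D F
Unmarked (collected): E

Answer: E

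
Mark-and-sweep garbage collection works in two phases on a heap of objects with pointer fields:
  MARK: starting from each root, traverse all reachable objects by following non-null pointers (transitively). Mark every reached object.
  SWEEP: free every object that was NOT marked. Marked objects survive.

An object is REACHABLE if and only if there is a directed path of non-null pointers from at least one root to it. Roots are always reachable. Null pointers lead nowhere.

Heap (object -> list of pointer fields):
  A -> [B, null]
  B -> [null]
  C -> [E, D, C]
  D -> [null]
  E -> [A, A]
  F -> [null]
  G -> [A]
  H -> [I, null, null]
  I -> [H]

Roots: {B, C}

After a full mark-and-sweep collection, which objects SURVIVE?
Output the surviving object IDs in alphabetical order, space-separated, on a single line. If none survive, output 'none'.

Answer: A B C D E

Derivation:
Roots: B C
Mark B: refs=null, marked=B
Mark C: refs=E D C, marked=B C
Mark E: refs=A A, marked=B C E
Mark D: refs=null, marked=B C D E
Mark A: refs=B null, marked=A B C D E
Unmarked (collected): F G H I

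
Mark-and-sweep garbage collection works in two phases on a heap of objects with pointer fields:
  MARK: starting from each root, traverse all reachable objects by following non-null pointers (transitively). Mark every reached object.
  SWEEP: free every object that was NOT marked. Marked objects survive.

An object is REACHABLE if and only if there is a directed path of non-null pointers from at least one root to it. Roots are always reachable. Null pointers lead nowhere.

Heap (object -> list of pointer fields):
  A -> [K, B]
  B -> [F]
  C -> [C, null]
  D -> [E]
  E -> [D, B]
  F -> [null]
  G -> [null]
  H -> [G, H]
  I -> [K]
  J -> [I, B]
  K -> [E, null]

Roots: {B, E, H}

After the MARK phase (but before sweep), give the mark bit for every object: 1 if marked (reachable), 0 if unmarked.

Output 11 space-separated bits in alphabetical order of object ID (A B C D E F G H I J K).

Roots: B E H
Mark B: refs=F, marked=B
Mark E: refs=D B, marked=B E
Mark H: refs=G H, marked=B E H
Mark F: refs=null, marked=B E F H
Mark D: refs=E, marked=B D E F H
Mark G: refs=null, marked=B D E F G H
Unmarked (collected): A C I J K

Answer: 0 1 0 1 1 1 1 1 0 0 0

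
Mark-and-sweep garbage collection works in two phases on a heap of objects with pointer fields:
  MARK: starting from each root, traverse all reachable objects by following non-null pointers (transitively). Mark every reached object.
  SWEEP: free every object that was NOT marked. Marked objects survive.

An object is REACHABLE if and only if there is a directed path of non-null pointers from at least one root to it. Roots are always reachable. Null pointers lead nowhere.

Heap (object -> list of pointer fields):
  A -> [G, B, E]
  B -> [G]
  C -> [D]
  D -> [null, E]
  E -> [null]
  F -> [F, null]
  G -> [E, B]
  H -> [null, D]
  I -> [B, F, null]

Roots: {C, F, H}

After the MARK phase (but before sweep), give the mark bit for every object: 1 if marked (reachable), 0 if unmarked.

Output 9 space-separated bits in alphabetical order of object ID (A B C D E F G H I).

Roots: C F H
Mark C: refs=D, marked=C
Mark F: refs=F null, marked=C F
Mark H: refs=null D, marked=C F H
Mark D: refs=null E, marked=C D F H
Mark E: refs=null, marked=C D E F H
Unmarked (collected): A B G I

Answer: 0 0 1 1 1 1 0 1 0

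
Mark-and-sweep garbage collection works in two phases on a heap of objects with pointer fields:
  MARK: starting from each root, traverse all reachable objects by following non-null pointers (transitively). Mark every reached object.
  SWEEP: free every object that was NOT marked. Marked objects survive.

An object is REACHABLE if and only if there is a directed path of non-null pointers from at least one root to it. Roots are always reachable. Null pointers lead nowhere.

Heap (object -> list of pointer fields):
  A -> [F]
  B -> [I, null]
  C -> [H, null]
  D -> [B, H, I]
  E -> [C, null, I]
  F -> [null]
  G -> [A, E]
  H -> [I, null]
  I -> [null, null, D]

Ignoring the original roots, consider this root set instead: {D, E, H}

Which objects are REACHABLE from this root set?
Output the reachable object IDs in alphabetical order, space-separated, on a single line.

Answer: B C D E H I

Derivation:
Roots: D E H
Mark D: refs=B H I, marked=D
Mark E: refs=C null I, marked=D E
Mark H: refs=I null, marked=D E H
Mark B: refs=I null, marked=B D E H
Mark I: refs=null null D, marked=B D E H I
Mark C: refs=H null, marked=B C D E H I
Unmarked (collected): A F G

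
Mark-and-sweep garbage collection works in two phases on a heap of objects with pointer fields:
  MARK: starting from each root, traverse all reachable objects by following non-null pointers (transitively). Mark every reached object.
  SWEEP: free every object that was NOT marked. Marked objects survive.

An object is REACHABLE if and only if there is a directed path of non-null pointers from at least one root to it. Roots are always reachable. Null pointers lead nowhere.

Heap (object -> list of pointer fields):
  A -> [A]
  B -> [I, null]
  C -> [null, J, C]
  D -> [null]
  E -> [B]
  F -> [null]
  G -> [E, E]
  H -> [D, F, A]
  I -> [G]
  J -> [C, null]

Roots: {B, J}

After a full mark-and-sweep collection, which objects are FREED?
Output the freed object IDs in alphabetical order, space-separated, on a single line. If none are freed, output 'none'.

Answer: A D F H

Derivation:
Roots: B J
Mark B: refs=I null, marked=B
Mark J: refs=C null, marked=B J
Mark I: refs=G, marked=B I J
Mark C: refs=null J C, marked=B C I J
Mark G: refs=E E, marked=B C G I J
Mark E: refs=B, marked=B C E G I J
Unmarked (collected): A D F H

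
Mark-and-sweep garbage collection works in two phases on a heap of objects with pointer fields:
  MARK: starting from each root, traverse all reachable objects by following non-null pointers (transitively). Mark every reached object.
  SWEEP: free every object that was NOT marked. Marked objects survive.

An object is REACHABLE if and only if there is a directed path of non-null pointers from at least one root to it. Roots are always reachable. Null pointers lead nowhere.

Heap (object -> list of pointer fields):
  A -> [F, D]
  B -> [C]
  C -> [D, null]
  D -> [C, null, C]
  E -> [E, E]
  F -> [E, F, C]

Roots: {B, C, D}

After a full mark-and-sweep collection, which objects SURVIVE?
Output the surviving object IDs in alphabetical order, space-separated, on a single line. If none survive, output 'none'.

Answer: B C D

Derivation:
Roots: B C D
Mark B: refs=C, marked=B
Mark C: refs=D null, marked=B C
Mark D: refs=C null C, marked=B C D
Unmarked (collected): A E F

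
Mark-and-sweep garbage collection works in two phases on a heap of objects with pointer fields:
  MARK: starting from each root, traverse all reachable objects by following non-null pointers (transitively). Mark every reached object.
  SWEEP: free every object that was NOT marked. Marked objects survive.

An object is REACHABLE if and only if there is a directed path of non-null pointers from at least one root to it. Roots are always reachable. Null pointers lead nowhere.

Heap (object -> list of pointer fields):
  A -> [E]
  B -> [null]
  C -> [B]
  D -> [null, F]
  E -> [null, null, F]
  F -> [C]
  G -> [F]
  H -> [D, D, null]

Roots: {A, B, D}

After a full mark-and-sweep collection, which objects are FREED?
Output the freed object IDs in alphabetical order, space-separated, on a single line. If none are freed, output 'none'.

Answer: G H

Derivation:
Roots: A B D
Mark A: refs=E, marked=A
Mark B: refs=null, marked=A B
Mark D: refs=null F, marked=A B D
Mark E: refs=null null F, marked=A B D E
Mark F: refs=C, marked=A B D E F
Mark C: refs=B, marked=A B C D E F
Unmarked (collected): G H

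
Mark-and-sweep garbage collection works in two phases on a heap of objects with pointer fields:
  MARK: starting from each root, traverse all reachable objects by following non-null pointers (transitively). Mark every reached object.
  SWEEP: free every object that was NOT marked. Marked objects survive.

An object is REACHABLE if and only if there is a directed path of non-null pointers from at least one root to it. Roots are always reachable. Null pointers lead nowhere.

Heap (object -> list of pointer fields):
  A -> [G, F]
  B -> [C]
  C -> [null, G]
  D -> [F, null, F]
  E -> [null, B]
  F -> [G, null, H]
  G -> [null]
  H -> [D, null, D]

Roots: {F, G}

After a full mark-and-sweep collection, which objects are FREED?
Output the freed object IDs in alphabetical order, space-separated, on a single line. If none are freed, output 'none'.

Roots: F G
Mark F: refs=G null H, marked=F
Mark G: refs=null, marked=F G
Mark H: refs=D null D, marked=F G H
Mark D: refs=F null F, marked=D F G H
Unmarked (collected): A B C E

Answer: A B C E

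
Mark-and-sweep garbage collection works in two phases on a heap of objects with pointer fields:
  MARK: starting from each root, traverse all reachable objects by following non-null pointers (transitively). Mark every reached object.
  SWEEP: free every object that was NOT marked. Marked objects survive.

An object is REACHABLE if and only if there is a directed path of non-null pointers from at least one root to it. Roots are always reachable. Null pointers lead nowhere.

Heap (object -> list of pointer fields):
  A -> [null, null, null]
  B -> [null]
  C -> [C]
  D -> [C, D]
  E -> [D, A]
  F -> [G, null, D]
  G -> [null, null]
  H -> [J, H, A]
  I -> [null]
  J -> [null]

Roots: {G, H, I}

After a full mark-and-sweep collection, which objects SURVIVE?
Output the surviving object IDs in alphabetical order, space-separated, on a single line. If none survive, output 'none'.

Roots: G H I
Mark G: refs=null null, marked=G
Mark H: refs=J H A, marked=G H
Mark I: refs=null, marked=G H I
Mark J: refs=null, marked=G H I J
Mark A: refs=null null null, marked=A G H I J
Unmarked (collected): B C D E F

Answer: A G H I J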